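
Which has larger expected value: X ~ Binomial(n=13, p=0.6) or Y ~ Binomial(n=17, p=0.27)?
X has larger mean (7.8000 > 4.5900)

Compute the expected value for each distribution:

X ~ Binomial(n=13, p=0.6):
E[X] = 7.8000

Y ~ Binomial(n=17, p=0.27):
E[Y] = 4.5900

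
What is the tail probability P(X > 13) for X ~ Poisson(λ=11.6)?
0.277033

We have X ~ Poisson(λ=11.6).

P(X > 13) = 1 - P(X ≤ 13)
                = 1 - F(13)
                = 1 - 0.722967
                = 0.277033

So there's approximately a 27.7% chance that X exceeds 13.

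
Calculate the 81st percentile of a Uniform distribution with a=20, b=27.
25.6700

We have X ~ Uniform(a=20, b=27).

We want to find x such that P(X ≤ x) = 0.81.

This is the 81st percentile, which means 81% of values fall below this point.

Using the inverse CDF (quantile function):
x = F⁻¹(0.81) = 25.6700

Verification: P(X ≤ 25.6700) = 0.81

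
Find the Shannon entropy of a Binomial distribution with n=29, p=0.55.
2.4042 nats

We have X ~ Binomial(n=29, p=0.55).

The Shannon entropy measures the uncertainty or information content of the distribution.

For a Binomial distribution with n=29, p=0.55:
H(X) = 2.4042 nats

(In bits, this would be 3.4685 bits.)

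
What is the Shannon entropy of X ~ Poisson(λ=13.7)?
2.7213 nats

We have X ~ Poisson(λ=13.7).

The Shannon entropy measures the uncertainty or information content of the distribution.

For a Poisson distribution with λ=13.7:
H(X) = 2.7213 nats

(In bits, this would be 3.9260 bits.)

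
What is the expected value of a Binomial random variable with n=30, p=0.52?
15.6000

We have X ~ Binomial(n=30, p=0.52).

For a Binomial distribution with n=30, p=0.52:
E[X] = 15.6000

This is the expected (average) value of X.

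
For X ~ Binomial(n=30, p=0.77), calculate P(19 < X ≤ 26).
0.874021

We have X ~ Binomial(n=30, p=0.77).

To find P(19 < X ≤ 26), we use:
P(19 < X ≤ 26) = P(X ≤ 26) - P(X ≤ 19)
                 = F(26) - F(19)
                 = 0.938262 - 0.064241
                 = 0.874021

So there's approximately a 87.4% chance that X falls in this range.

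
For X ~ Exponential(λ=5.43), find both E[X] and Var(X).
E[X] = 0.1842, Var(X) = 0.0339

We have X ~ Exponential(λ=5.43).

For an Exponential distribution with λ=5.43:

Expected value:
E[X] = 0.1842

Variance:
Var(X) = 0.0339

Standard deviation:
σ = √Var(X) = 0.1842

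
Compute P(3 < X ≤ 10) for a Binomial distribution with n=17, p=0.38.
0.911888

We have X ~ Binomial(n=17, p=0.38).

To find P(3 < X ≤ 10), we use:
P(3 < X ≤ 10) = P(X ≤ 10) - P(X ≤ 3)
                 = F(10) - F(3)
                 = 0.976638 - 0.064750
                 = 0.911888

So there's approximately a 91.2% chance that X falls in this range.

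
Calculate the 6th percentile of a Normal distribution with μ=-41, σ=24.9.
-79.7139

We have X ~ Normal(μ=-41, σ=24.9).

We want to find x such that P(X ≤ x) = 0.06.

This is the 6th percentile, which means 6% of values fall below this point.

Using the inverse CDF (quantile function):
x = F⁻¹(0.06) = -79.7139

Verification: P(X ≤ -79.7139) = 0.06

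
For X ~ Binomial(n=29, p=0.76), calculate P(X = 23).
0.164699

We have X ~ Binomial(n=29, p=0.76).

For a Binomial distribution, the PMF gives us the probability of each outcome.

Using the PMF formula:
P(X = 23) = 0.164699

Rounded to 4 decimal places: 0.1647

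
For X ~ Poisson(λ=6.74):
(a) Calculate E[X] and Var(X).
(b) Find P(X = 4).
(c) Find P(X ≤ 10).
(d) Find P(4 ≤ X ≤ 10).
(a) E[X] = 6.7400, Var(X) = 6.7400
(b) P(X = 4) = 0.101691
(c) P(X ≤ 10) = 0.918904
(d) P(4 ≤ X ≤ 10) = 0.822537

We have X ~ Poisson(λ=6.74).

(a) Moments:
E[X] = 6.7400
Var(X) = 6.7400
σ = √Var(X) = 2.5962

(b) Point probability using PMF:
P(X = 4) = 0.101691

(c) Cumulative probability using CDF:
P(X ≤ 10) = F(10) = 0.918904

(d) Range probability:
P(4 ≤ X ≤ 10) = P(X ≤ 10) - P(X ≤ 3)
                   = F(10) - F(3)
                   = 0.918904 - 0.096367
                   = 0.822537

This means approximately 82.3% of outcomes fall in the interval [4, 10].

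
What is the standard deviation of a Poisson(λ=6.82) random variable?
2.6115

We have X ~ Poisson(λ=6.82).

For a Poisson distribution with λ=6.82:
σ = √Var(X) = 2.6115

The standard deviation is the square root of the variance.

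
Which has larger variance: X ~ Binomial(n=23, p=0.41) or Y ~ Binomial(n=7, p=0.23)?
X has larger variance (5.5637 > 1.2397)

Compute the variance for each distribution:

X ~ Binomial(n=23, p=0.41):
Var(X) = 5.5637

Y ~ Binomial(n=7, p=0.23):
Var(Y) = 1.2397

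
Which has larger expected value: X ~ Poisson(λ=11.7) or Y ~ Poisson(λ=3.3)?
X has larger mean (11.7000 > 3.3000)

Compute the expected value for each distribution:

X ~ Poisson(λ=11.7):
E[X] = 11.7000

Y ~ Poisson(λ=3.3):
E[Y] = 3.3000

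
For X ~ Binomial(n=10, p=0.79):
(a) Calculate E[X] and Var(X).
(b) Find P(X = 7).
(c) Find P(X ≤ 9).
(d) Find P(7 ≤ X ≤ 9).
(a) E[X] = 7.9000, Var(X) = 1.6590
(b) P(X = 7) = 0.213417
(c) P(X ≤ 9) = 0.905317
(d) P(7 ≤ X ≤ 9) = 0.766175

We have X ~ Binomial(n=10, p=0.79).

(a) Moments:
E[X] = 7.9000
Var(X) = 1.6590
σ = √Var(X) = 1.2880

(b) Point probability using PMF:
P(X = 7) = 0.213417

(c) Cumulative probability using CDF:
P(X ≤ 9) = F(9) = 0.905317

(d) Range probability:
P(7 ≤ X ≤ 9) = P(X ≤ 9) - P(X ≤ 6)
                   = F(9) - F(6)
                   = 0.905317 - 0.139142
                   = 0.766175

This means approximately 76.6% of outcomes fall in the interval [7, 9].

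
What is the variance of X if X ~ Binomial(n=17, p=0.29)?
3.5003

We have X ~ Binomial(n=17, p=0.29).

For a Binomial distribution with n=17, p=0.29:
Var(X) = 3.5003

The variance measures the spread of the distribution around the mean.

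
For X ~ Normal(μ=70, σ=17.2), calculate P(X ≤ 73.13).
0.572200

We have X ~ Normal(μ=70, σ=17.2).

The CDF gives us P(X ≤ k).

Using the CDF:
P(X ≤ 73.13) = 0.572200

This means there's approximately a 57.2% chance that X is at most 73.13.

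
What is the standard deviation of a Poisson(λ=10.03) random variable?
3.1670

We have X ~ Poisson(λ=10.03).

For a Poisson distribution with λ=10.03:
σ = √Var(X) = 3.1670

The standard deviation is the square root of the variance.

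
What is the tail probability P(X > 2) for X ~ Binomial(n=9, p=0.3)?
0.537169

We have X ~ Binomial(n=9, p=0.3).

P(X > 2) = 1 - P(X ≤ 2)
                = 1 - F(2)
                = 1 - 0.462831
                = 0.537169

So there's approximately a 53.7% chance that X exceeds 2.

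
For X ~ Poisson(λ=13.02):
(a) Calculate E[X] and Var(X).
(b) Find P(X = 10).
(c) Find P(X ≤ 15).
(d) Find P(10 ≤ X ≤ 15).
(a) E[X] = 13.0200, Var(X) = 13.0200
(b) P(X = 10) = 0.085474
(c) P(X ≤ 15) = 0.761835
(d) P(10 ≤ X ≤ 15) = 0.597340

We have X ~ Poisson(λ=13.02).

(a) Moments:
E[X] = 13.0200
Var(X) = 13.0200
σ = √Var(X) = 3.6083

(b) Point probability using PMF:
P(X = 10) = 0.085474

(c) Cumulative probability using CDF:
P(X ≤ 15) = F(15) = 0.761835

(d) Range probability:
P(10 ≤ X ≤ 15) = P(X ≤ 15) - P(X ≤ 9)
                   = F(15) - F(9)
                   = 0.761835 - 0.164495
                   = 0.597340

This means approximately 59.7% of outcomes fall in the interval [10, 15].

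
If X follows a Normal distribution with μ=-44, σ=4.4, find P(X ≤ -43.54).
0.541632

We have X ~ Normal(μ=-44, σ=4.4).

The CDF gives us P(X ≤ k).

Using the CDF:
P(X ≤ -43.54) = 0.541632

This means there's approximately a 54.2% chance that X is at most -43.54.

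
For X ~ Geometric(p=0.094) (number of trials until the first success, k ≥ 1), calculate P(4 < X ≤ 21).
0.547968

We have X ~ Geometric(p=0.094) (number of trials until the first success, k ≥ 1).

To find P(4 < X ≤ 21), we use:
P(4 < X ≤ 21) = P(X ≤ 21) - P(X ≤ 4)
                 = F(21) - F(4)
                 = 0.874197 - 0.326228
                 = 0.547968

So there's approximately a 54.8% chance that X falls in this range.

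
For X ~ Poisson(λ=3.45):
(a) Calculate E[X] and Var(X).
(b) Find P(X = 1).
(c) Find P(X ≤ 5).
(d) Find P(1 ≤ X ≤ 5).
(a) E[X] = 3.4500, Var(X) = 3.4500
(b) P(X = 1) = 0.109522
(c) P(X ≤ 5) = 0.864151
(d) P(1 ≤ X ≤ 5) = 0.832405

We have X ~ Poisson(λ=3.45).

(a) Moments:
E[X] = 3.4500
Var(X) = 3.4500
σ = √Var(X) = 1.8574

(b) Point probability using PMF:
P(X = 1) = 0.109522

(c) Cumulative probability using CDF:
P(X ≤ 5) = F(5) = 0.864151

(d) Range probability:
P(1 ≤ X ≤ 5) = P(X ≤ 5) - P(X ≤ 0)
                   = F(5) - F(0)
                   = 0.864151 - 0.031746
                   = 0.832405

This means approximately 83.2% of outcomes fall in the interval [1, 5].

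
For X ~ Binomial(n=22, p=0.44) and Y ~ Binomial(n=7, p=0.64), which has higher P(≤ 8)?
Y has higher probability (P(Y ≤ 8) = 1.0000 > P(X ≤ 8) = 0.3090)

Compute P(≤ 8) for each distribution:

X ~ Binomial(n=22, p=0.44):
P(X ≤ 8) = 0.3090

Y ~ Binomial(n=7, p=0.64):
P(Y ≤ 8) = 1.0000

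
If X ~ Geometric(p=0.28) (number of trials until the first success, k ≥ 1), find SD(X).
3.0305

We have X ~ Geometric(p=0.28) (number of trials until the first success, k ≥ 1).

For a Geometric distribution with p=0.28 (number of trials until the first success, k ≥ 1):
σ = √Var(X) = 3.0305

The standard deviation is the square root of the variance.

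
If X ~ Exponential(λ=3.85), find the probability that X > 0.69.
0.070193

We have X ~ Exponential(λ=3.85).

P(X > 0.69) = 1 - P(X ≤ 0.69)
                = 1 - F(0.69)
                = 1 - 0.929807
                = 0.070193

So there's approximately a 7.0% chance that X exceeds 0.69.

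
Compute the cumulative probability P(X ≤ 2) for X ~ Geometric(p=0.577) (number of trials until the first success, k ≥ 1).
0.821071

We have X ~ Geometric(p=0.577) (number of trials until the first success, k ≥ 1).

The CDF gives us P(X ≤ k).

Using the CDF:
P(X ≤ 2) = 0.821071

This means there's approximately a 82.1% chance that X is at most 2.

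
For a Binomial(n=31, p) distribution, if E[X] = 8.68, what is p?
p = 0.28

For a Binomial(n, p) distribution:
E[X] = n × p

Given n = 31 and E[X] = 8.68:
8.68 = 31 × p
p = 8.68 / 31 = 0.28

Verification: Binomial(31, 0.28) has E[X] = 8.68 ✓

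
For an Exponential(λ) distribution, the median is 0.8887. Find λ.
λ = 0.7800

For X ~ Exponential(λ), the CDF is F(x) = 1 - e^(-λx).
The median m satisfies F(m) = 0.5:
1 - e^(-λm) = 0.5
e^(-λm) = 0.5
λm = ln(2)
m = ln(2) / λ

Given m = 0.8887:
λ = ln(2) / 0.8887 = 0.693147 / 0.8887 = 0.7800

Verification: ln(2) / 0.7800 = 0.8887 ✓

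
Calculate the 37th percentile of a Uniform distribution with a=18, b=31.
22.8100

We have X ~ Uniform(a=18, b=31).

We want to find x such that P(X ≤ x) = 0.37.

This is the 37th percentile, which means 37% of values fall below this point.

Using the inverse CDF (quantile function):
x = F⁻¹(0.37) = 22.8100

Verification: P(X ≤ 22.8100) = 0.37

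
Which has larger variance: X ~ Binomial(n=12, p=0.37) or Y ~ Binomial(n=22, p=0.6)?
Y has larger variance (5.2800 > 2.7972)

Compute the variance for each distribution:

X ~ Binomial(n=12, p=0.37):
Var(X) = 2.7972

Y ~ Binomial(n=22, p=0.6):
Var(Y) = 5.2800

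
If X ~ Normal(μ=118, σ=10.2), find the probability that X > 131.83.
0.087568

We have X ~ Normal(μ=118, σ=10.2).

P(X > 131.83) = 1 - P(X ≤ 131.83)
                = 1 - F(131.83)
                = 1 - 0.912432
                = 0.087568

So there's approximately a 8.8% chance that X exceeds 131.83.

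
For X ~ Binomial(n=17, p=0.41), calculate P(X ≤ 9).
0.893047

We have X ~ Binomial(n=17, p=0.41).

The CDF gives us P(X ≤ k).

Using the CDF:
P(X ≤ 9) = 0.893047

This means there's approximately a 89.3% chance that X is at most 9.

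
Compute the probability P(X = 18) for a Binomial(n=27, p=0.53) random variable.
0.057112

We have X ~ Binomial(n=27, p=0.53).

For a Binomial distribution, the PMF gives us the probability of each outcome.

Using the PMF formula:
P(X = 18) = 0.057112

Rounded to 4 decimal places: 0.0571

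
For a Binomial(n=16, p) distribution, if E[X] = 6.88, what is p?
p = 0.43

For a Binomial(n, p) distribution:
E[X] = n × p

Given n = 16 and E[X] = 6.88:
6.88 = 16 × p
p = 6.88 / 16 = 0.43

Verification: Binomial(16, 0.43) has E[X] = 6.88 ✓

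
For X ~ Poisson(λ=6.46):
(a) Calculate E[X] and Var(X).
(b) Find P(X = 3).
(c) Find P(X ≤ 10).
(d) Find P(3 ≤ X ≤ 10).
(a) E[X] = 6.4600, Var(X) = 6.4600
(b) P(X = 3) = 0.070308
(c) P(X ≤ 10) = 0.935368
(d) P(3 ≤ X ≤ 10) = 0.891044

We have X ~ Poisson(λ=6.46).

(a) Moments:
E[X] = 6.4600
Var(X) = 6.4600
σ = √Var(X) = 2.5417

(b) Point probability using PMF:
P(X = 3) = 0.070308

(c) Cumulative probability using CDF:
P(X ≤ 10) = F(10) = 0.935368

(d) Range probability:
P(3 ≤ X ≤ 10) = P(X ≤ 10) - P(X ≤ 2)
                   = F(10) - F(2)
                   = 0.935368 - 0.044324
                   = 0.891044

This means approximately 89.1% of outcomes fall in the interval [3, 10].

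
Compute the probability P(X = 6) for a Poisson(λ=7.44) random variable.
0.138342

We have X ~ Poisson(λ=7.44).

For a Poisson distribution, the PMF gives us the probability of each outcome.

Using the PMF formula:
P(X = 6) = 0.138342

Rounded to 4 decimal places: 0.1383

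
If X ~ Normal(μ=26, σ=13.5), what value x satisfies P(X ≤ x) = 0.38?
21.8760

We have X ~ Normal(μ=26, σ=13.5).

We want to find x such that P(X ≤ x) = 0.38.

This is the 38th percentile, which means 38% of values fall below this point.

Using the inverse CDF (quantile function):
x = F⁻¹(0.38) = 21.8760

Verification: P(X ≤ 21.8760) = 0.38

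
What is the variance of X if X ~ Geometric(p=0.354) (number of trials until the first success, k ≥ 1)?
5.1550

We have X ~ Geometric(p=0.354) (number of trials until the first success, k ≥ 1).

For a Geometric distribution with p=0.354 (number of trials until the first success, k ≥ 1):
Var(X) = 5.1550

The variance measures the spread of the distribution around the mean.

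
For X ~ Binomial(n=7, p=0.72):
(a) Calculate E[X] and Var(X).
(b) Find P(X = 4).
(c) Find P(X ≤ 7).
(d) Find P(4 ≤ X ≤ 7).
(a) E[X] = 5.0400, Var(X) = 1.4112
(b) P(X = 4) = 0.206477
(c) P(X ≤ 7) = 1.000000
(d) P(4 ≤ X ≤ 7) = 0.898404

We have X ~ Binomial(n=7, p=0.72).

(a) Moments:
E[X] = 5.0400
Var(X) = 1.4112
σ = √Var(X) = 1.1879

(b) Point probability using PMF:
P(X = 4) = 0.206477

(c) Cumulative probability using CDF:
P(X ≤ 7) = F(7) = 1.000000

(d) Range probability:
P(4 ≤ X ≤ 7) = P(X ≤ 7) - P(X ≤ 3)
                   = F(7) - F(3)
                   = 1.000000 - 0.101596
                   = 0.898404

This means approximately 89.8% of outcomes fall in the interval [4, 7].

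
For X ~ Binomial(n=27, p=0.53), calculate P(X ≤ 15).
0.675282

We have X ~ Binomial(n=27, p=0.53).

The CDF gives us P(X ≤ k).

Using the CDF:
P(X ≤ 15) = 0.675282

This means there's approximately a 67.5% chance that X is at most 15.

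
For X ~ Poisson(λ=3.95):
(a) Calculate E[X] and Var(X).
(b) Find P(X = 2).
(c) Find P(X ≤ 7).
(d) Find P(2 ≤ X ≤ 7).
(a) E[X] = 3.9500, Var(X) = 3.9500
(b) P(X = 2) = 0.150211
(c) P(X ≤ 7) = 0.951788
(d) P(2 ≤ X ≤ 7) = 0.856477

We have X ~ Poisson(λ=3.95).

(a) Moments:
E[X] = 3.9500
Var(X) = 3.9500
σ = √Var(X) = 1.9875

(b) Point probability using PMF:
P(X = 2) = 0.150211

(c) Cumulative probability using CDF:
P(X ≤ 7) = F(7) = 0.951788

(d) Range probability:
P(2 ≤ X ≤ 7) = P(X ≤ 7) - P(X ≤ 1)
                   = F(7) - F(1)
                   = 0.951788 - 0.095311
                   = 0.856477

This means approximately 85.6% of outcomes fall in the interval [2, 7].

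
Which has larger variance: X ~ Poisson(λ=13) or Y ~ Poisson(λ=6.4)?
X has larger variance (13.0000 > 6.4000)

Compute the variance for each distribution:

X ~ Poisson(λ=13):
Var(X) = 13.0000

Y ~ Poisson(λ=6.4):
Var(Y) = 6.4000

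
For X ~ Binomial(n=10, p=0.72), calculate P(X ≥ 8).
0.437829

We have X ~ Binomial(n=10, p=0.72).

For discrete distributions, P(X ≥ 8) = 1 - P(X ≤ 7).

P(X ≤ 7) = 0.562171
P(X ≥ 8) = 1 - 0.562171 = 0.437829

So there's approximately a 43.8% chance that X is at least 8.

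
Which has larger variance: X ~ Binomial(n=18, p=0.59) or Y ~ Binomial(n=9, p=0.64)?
X has larger variance (4.3542 > 2.0736)

Compute the variance for each distribution:

X ~ Binomial(n=18, p=0.59):
Var(X) = 4.3542

Y ~ Binomial(n=9, p=0.64):
Var(Y) = 2.0736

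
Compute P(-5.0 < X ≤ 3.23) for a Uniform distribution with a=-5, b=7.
0.685833

We have X ~ Uniform(a=-5, b=7).

To find P(-5.0 < X ≤ 3.23), we use:
P(-5.0 < X ≤ 3.23) = P(X ≤ 3.23) - P(X ≤ -5.0)
                 = F(3.23) - F(-5.0)
                 = 0.685833 - 0.000000
                 = 0.685833

So there's approximately a 68.6% chance that X falls in this range.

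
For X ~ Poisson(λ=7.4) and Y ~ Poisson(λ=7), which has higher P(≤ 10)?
Y has higher probability (P(Y ≤ 10) = 0.9015 > P(X ≤ 10) = 0.8707)

Compute P(≤ 10) for each distribution:

X ~ Poisson(λ=7.4):
P(X ≤ 10) = 0.8707

Y ~ Poisson(λ=7):
P(Y ≤ 10) = 0.9015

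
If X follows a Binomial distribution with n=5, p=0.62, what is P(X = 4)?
0.280750

We have X ~ Binomial(n=5, p=0.62).

For a Binomial distribution, the PMF gives us the probability of each outcome.

Using the PMF formula:
P(X = 4) = 0.280750

Rounded to 4 decimal places: 0.2808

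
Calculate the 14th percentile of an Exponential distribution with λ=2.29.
0.0659

We have X ~ Exponential(λ=2.29).

We want to find x such that P(X ≤ x) = 0.14.

This is the 14th percentile, which means 14% of values fall below this point.

Using the inverse CDF (quantile function):
x = F⁻¹(0.14) = 0.0659

Verification: P(X ≤ 0.0659) = 0.14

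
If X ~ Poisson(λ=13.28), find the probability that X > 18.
0.081554

We have X ~ Poisson(λ=13.28).

P(X > 18) = 1 - P(X ≤ 18)
                = 1 - F(18)
                = 1 - 0.918446
                = 0.081554

So there's approximately a 8.2% chance that X exceeds 18.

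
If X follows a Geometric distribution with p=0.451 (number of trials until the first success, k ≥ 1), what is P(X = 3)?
0.135932

We have X ~ Geometric(p=0.451) (number of trials until the first success, k ≥ 1).

For a Geometric distribution, the PMF gives us the probability of each outcome.

Using the PMF formula:
P(X = 3) = 0.135932

Rounded to 4 decimal places: 0.1359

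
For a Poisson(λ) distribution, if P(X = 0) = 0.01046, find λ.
λ = 4.5602

For a Poisson(λ) distribution, the PMF at 0 is:
P(X = 0) = λ^0 e^(-λ) / 0! = e^(-λ)

Given P(X = 0) = 0.01046:
e^(-λ) = 0.01046
-λ = ln(0.01046)
λ = -ln(0.01046) = 4.5602

Verification: e^(-4.5602) = 0.01046 ✓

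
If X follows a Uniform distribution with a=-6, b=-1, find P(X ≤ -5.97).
0.006000

We have X ~ Uniform(a=-6, b=-1).

The CDF gives us P(X ≤ k).

Using the CDF:
P(X ≤ -5.97) = 0.006000

This means there's approximately a 0.6% chance that X is at most -5.97.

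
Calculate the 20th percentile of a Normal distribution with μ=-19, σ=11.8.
-28.9311

We have X ~ Normal(μ=-19, σ=11.8).

We want to find x such that P(X ≤ x) = 0.2.

This is the 20th percentile, which means 20% of values fall below this point.

Using the inverse CDF (quantile function):
x = F⁻¹(0.2) = -28.9311

Verification: P(X ≤ -28.9311) = 0.2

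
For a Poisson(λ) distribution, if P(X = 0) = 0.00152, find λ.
λ = 6.4890

For a Poisson(λ) distribution, the PMF at 0 is:
P(X = 0) = λ^0 e^(-λ) / 0! = e^(-λ)

Given P(X = 0) = 0.00152:
e^(-λ) = 0.00152
-λ = ln(0.00152)
λ = -ln(0.00152) = 6.4890

Verification: e^(-6.4890) = 0.00152 ✓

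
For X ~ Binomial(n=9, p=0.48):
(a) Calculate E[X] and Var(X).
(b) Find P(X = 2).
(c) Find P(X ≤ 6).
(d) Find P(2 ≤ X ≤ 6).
(a) E[X] = 4.3200, Var(X) = 2.2464
(b) P(X = 2) = 0.085272
(c) P(X ≤ 6) = 0.928312
(d) P(2 ≤ X ≤ 6) = 0.902437

We have X ~ Binomial(n=9, p=0.48).

(a) Moments:
E[X] = 4.3200
Var(X) = 2.2464
σ = √Var(X) = 1.4988

(b) Point probability using PMF:
P(X = 2) = 0.085272

(c) Cumulative probability using CDF:
P(X ≤ 6) = F(6) = 0.928312

(d) Range probability:
P(2 ≤ X ≤ 6) = P(X ≤ 6) - P(X ≤ 1)
                   = F(6) - F(1)
                   = 0.928312 - 0.025875
                   = 0.902437

This means approximately 90.2% of outcomes fall in the interval [2, 6].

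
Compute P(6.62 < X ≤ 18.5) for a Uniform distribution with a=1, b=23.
0.540000

We have X ~ Uniform(a=1, b=23).

To find P(6.62 < X ≤ 18.5), we use:
P(6.62 < X ≤ 18.5) = P(X ≤ 18.5) - P(X ≤ 6.62)
                 = F(18.5) - F(6.62)
                 = 0.795455 - 0.255455
                 = 0.540000

So there's approximately a 54.0% chance that X falls in this range.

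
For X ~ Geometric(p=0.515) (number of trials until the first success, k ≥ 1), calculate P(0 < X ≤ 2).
0.764775

We have X ~ Geometric(p=0.515) (number of trials until the first success, k ≥ 1).

To find P(0 < X ≤ 2), we use:
P(0 < X ≤ 2) = P(X ≤ 2) - P(X ≤ 0)
                 = F(2) - F(0)
                 = 0.764775 - 0.000000
                 = 0.764775

So there's approximately a 76.5% chance that X falls in this range.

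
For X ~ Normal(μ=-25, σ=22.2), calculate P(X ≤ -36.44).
0.303166

We have X ~ Normal(μ=-25, σ=22.2).

The CDF gives us P(X ≤ k).

Using the CDF:
P(X ≤ -36.44) = 0.303166

This means there's approximately a 30.3% chance that X is at most -36.44.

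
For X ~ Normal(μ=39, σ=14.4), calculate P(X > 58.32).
0.089852

We have X ~ Normal(μ=39, σ=14.4).

P(X > 58.32) = 1 - P(X ≤ 58.32)
                = 1 - F(58.32)
                = 1 - 0.910148
                = 0.089852

So there's approximately a 9.0% chance that X exceeds 58.32.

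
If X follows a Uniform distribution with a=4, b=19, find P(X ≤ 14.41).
0.694000

We have X ~ Uniform(a=4, b=19).

The CDF gives us P(X ≤ k).

Using the CDF:
P(X ≤ 14.41) = 0.694000

This means there's approximately a 69.4% chance that X is at most 14.41.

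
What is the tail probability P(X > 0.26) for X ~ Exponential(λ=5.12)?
0.264160

We have X ~ Exponential(λ=5.12).

P(X > 0.26) = 1 - P(X ≤ 0.26)
                = 1 - F(0.26)
                = 1 - 0.735840
                = 0.264160

So there's approximately a 26.4% chance that X exceeds 0.26.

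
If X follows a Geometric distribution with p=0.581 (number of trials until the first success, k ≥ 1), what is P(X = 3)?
0.102001

We have X ~ Geometric(p=0.581) (number of trials until the first success, k ≥ 1).

For a Geometric distribution, the PMF gives us the probability of each outcome.

Using the PMF formula:
P(X = 3) = 0.102001

Rounded to 4 decimal places: 0.1020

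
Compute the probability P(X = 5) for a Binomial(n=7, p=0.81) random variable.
0.264333

We have X ~ Binomial(n=7, p=0.81).

For a Binomial distribution, the PMF gives us the probability of each outcome.

Using the PMF formula:
P(X = 5) = 0.264333

Rounded to 4 decimal places: 0.2643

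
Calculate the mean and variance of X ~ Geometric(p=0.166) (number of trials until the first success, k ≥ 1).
E[X] = 6.0241, Var(X) = 30.2656

We have X ~ Geometric(p=0.166) (number of trials until the first success, k ≥ 1).

For a Geometric distribution with p=0.166 (number of trials until the first success, k ≥ 1):

Expected value:
E[X] = 6.0241

Variance:
Var(X) = 30.2656

Standard deviation:
σ = √Var(X) = 5.5014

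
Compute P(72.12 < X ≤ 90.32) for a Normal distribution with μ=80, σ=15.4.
0.444178

We have X ~ Normal(μ=80, σ=15.4).

To find P(72.12 < X ≤ 90.32), we use:
P(72.12 < X ≤ 90.32) = P(X ≤ 90.32) - P(X ≤ 72.12)
                 = F(90.32) - F(72.12)
                 = 0.748612 - 0.304435
                 = 0.444178

So there's approximately a 44.4% chance that X falls in this range.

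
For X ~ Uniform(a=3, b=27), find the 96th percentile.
26.0400

We have X ~ Uniform(a=3, b=27).

We want to find x such that P(X ≤ x) = 0.96.

This is the 96th percentile, which means 96% of values fall below this point.

Using the inverse CDF (quantile function):
x = F⁻¹(0.96) = 26.0400

Verification: P(X ≤ 26.0400) = 0.96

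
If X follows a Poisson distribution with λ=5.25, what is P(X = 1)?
0.027549

We have X ~ Poisson(λ=5.25).

For a Poisson distribution, the PMF gives us the probability of each outcome.

Using the PMF formula:
P(X = 1) = 0.027549

Rounded to 4 decimal places: 0.0275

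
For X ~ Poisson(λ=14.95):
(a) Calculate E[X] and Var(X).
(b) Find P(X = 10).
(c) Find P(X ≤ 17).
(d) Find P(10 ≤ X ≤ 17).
(a) E[X] = 14.9500, Var(X) = 14.9500
(b) P(X = 10) = 0.049425
(c) P(X ≤ 17) = 0.753081
(d) P(10 ≤ X ≤ 17) = 0.681591

We have X ~ Poisson(λ=14.95).

(a) Moments:
E[X] = 14.9500
Var(X) = 14.9500
σ = √Var(X) = 3.8665

(b) Point probability using PMF:
P(X = 10) = 0.049425

(c) Cumulative probability using CDF:
P(X ≤ 17) = F(17) = 0.753081

(d) Range probability:
P(10 ≤ X ≤ 17) = P(X ≤ 17) - P(X ≤ 9)
                   = F(17) - F(9)
                   = 0.753081 - 0.071490
                   = 0.681591

This means approximately 68.2% of outcomes fall in the interval [10, 17].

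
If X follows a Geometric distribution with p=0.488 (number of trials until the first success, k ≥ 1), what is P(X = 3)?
0.127926

We have X ~ Geometric(p=0.488) (number of trials until the first success, k ≥ 1).

For a Geometric distribution, the PMF gives us the probability of each outcome.

Using the PMF formula:
P(X = 3) = 0.127926

Rounded to 4 decimal places: 0.1279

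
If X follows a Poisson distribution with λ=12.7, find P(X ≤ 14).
0.705369

We have X ~ Poisson(λ=12.7).

The CDF gives us P(X ≤ k).

Using the CDF:
P(X ≤ 14) = 0.705369

This means there's approximately a 70.5% chance that X is at most 14.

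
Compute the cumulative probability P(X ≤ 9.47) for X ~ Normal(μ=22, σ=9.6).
0.095911

We have X ~ Normal(μ=22, σ=9.6).

The CDF gives us P(X ≤ k).

Using the CDF:
P(X ≤ 9.47) = 0.095911

This means there's approximately a 9.6% chance that X is at most 9.47.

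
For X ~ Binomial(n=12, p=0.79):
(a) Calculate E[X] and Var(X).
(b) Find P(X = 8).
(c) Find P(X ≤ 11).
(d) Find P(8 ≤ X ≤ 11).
(a) E[X] = 9.4800, Var(X) = 1.9908
(b) P(X = 8) = 0.146049
(c) P(X ≤ 11) = 0.940908
(d) P(8 ≤ X ≤ 11) = 0.854315

We have X ~ Binomial(n=12, p=0.79).

(a) Moments:
E[X] = 9.4800
Var(X) = 1.9908
σ = √Var(X) = 1.4110

(b) Point probability using PMF:
P(X = 8) = 0.146049

(c) Cumulative probability using CDF:
P(X ≤ 11) = F(11) = 0.940908

(d) Range probability:
P(8 ≤ X ≤ 11) = P(X ≤ 11) - P(X ≤ 7)
                   = F(11) - F(7)
                   = 0.940908 - 0.086593
                   = 0.854315

This means approximately 85.4% of outcomes fall in the interval [8, 11].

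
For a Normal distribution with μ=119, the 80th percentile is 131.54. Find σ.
σ = 14.8998

For X ~ Normal(μ, σ), the p-th percentile satisfies x = μ + z_p × σ,
where z_p = Φ⁻¹(p) is the standard normal quantile.

Step 1: z_{0.8} = Φ⁻¹(0.8) = 0.8416

Step 2: Solve for σ:
131.54 = 119 + 0.8416 × σ
σ = (131.54 - 119) / 0.8416
σ = 12.54 / 0.8416
σ = 14.8998

Verification: μ + z × σ = 119 + 0.8416 × 14.8998 = 131.54 ✓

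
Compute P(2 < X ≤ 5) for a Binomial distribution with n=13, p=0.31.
0.631830

We have X ~ Binomial(n=13, p=0.31).

To find P(2 < X ≤ 5), we use:
P(2 < X ≤ 5) = P(X ≤ 5) - P(X ≤ 2)
                 = F(5) - F(2)
                 = 0.813321 - 0.181490
                 = 0.631830

So there's approximately a 63.2% chance that X falls in this range.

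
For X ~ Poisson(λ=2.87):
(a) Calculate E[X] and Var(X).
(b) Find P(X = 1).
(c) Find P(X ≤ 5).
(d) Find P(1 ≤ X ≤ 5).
(a) E[X] = 2.8700, Var(X) = 2.8700
(b) P(X = 1) = 0.162726
(c) P(X ≤ 5) = 0.928617
(d) P(1 ≤ X ≤ 5) = 0.871918

We have X ~ Poisson(λ=2.87).

(a) Moments:
E[X] = 2.8700
Var(X) = 2.8700
σ = √Var(X) = 1.6941

(b) Point probability using PMF:
P(X = 1) = 0.162726

(c) Cumulative probability using CDF:
P(X ≤ 5) = F(5) = 0.928617

(d) Range probability:
P(1 ≤ X ≤ 5) = P(X ≤ 5) - P(X ≤ 0)
                   = F(5) - F(0)
                   = 0.928617 - 0.056699
                   = 0.871918

This means approximately 87.2% of outcomes fall in the interval [1, 5].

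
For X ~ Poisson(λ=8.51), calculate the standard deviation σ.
2.9172

We have X ~ Poisson(λ=8.51).

For a Poisson distribution with λ=8.51:
σ = √Var(X) = 2.9172

The standard deviation is the square root of the variance.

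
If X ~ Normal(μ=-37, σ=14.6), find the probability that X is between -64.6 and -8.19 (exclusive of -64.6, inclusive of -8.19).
0.946417

We have X ~ Normal(μ=-37, σ=14.6).

To find P(-64.6 < X ≤ -8.19), we use:
P(-64.6 < X ≤ -8.19) = P(X ≤ -8.19) - P(X ≤ -64.6)
                 = F(-8.19) - F(-64.6)
                 = 0.975769 - 0.029352
                 = 0.946417

So there's approximately a 94.6% chance that X falls in this range.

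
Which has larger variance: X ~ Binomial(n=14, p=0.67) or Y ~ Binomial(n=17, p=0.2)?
X has larger variance (3.0954 > 2.7200)

Compute the variance for each distribution:

X ~ Binomial(n=14, p=0.67):
Var(X) = 3.0954

Y ~ Binomial(n=17, p=0.2):
Var(Y) = 2.7200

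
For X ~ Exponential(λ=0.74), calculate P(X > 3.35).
0.083827

We have X ~ Exponential(λ=0.74).

P(X > 3.35) = 1 - P(X ≤ 3.35)
                = 1 - F(3.35)
                = 1 - 0.916173
                = 0.083827

So there's approximately a 8.4% chance that X exceeds 3.35.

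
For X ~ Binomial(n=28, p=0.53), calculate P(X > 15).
0.403013

We have X ~ Binomial(n=28, p=0.53).

P(X > 15) = 1 - P(X ≤ 15)
                = 1 - F(15)
                = 1 - 0.596987
                = 0.403013

So there's approximately a 40.3% chance that X exceeds 15.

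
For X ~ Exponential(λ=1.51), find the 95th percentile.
1.9839

We have X ~ Exponential(λ=1.51).

We want to find x such that P(X ≤ x) = 0.95.

This is the 95th percentile, which means 95% of values fall below this point.

Using the inverse CDF (quantile function):
x = F⁻¹(0.95) = 1.9839

Verification: P(X ≤ 1.9839) = 0.95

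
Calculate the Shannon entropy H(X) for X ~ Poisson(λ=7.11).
2.3869 nats

We have X ~ Poisson(λ=7.11).

The Shannon entropy measures the uncertainty or information content of the distribution.

For a Poisson distribution with λ=7.11:
H(X) = 2.3869 nats

(In bits, this would be 3.4436 bits.)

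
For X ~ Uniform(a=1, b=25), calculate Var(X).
48.0000

We have X ~ Uniform(a=1, b=25).

For a Uniform distribution with a=1, b=25:
Var(X) = 48.0000

The variance measures the spread of the distribution around the mean.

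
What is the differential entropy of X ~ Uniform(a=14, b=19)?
1.6094 nats

We have X ~ Uniform(a=14, b=19).

The differential entropy measures the uncertainty or information content of the distribution.

For a Uniform distribution with a=14, b=19:
h(X) = 1.6094 nats

(In bits, this would be 2.3219 bits.)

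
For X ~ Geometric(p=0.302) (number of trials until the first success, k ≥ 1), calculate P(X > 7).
0.080721

We have X ~ Geometric(p=0.302) (number of trials until the first success, k ≥ 1).

P(X > 7) = 1 - P(X ≤ 7)
                = 1 - F(7)
                = 1 - 0.919279
                = 0.080721

So there's approximately a 8.1% chance that X exceeds 7.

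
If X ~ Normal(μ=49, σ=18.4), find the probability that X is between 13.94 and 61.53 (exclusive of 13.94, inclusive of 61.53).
0.723696

We have X ~ Normal(μ=49, σ=18.4).

To find P(13.94 < X ≤ 61.53), we use:
P(13.94 < X ≤ 61.53) = P(X ≤ 61.53) - P(X ≤ 13.94)
                 = F(61.53) - F(13.94)
                 = 0.752057 - 0.028362
                 = 0.723696

So there's approximately a 72.4% chance that X falls in this range.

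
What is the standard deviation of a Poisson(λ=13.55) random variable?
3.6810

We have X ~ Poisson(λ=13.55).

For a Poisson distribution with λ=13.55:
σ = √Var(X) = 3.6810

The standard deviation is the square root of the variance.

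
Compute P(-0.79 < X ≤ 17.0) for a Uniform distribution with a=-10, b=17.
0.658889

We have X ~ Uniform(a=-10, b=17).

To find P(-0.79 < X ≤ 17.0), we use:
P(-0.79 < X ≤ 17.0) = P(X ≤ 17.0) - P(X ≤ -0.79)
                 = F(17.0) - F(-0.79)
                 = 1.000000 - 0.341111
                 = 0.658889

So there's approximately a 65.9% chance that X falls in this range.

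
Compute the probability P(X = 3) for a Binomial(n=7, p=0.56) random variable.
0.230379

We have X ~ Binomial(n=7, p=0.56).

For a Binomial distribution, the PMF gives us the probability of each outcome.

Using the PMF formula:
P(X = 3) = 0.230379

Rounded to 4 decimal places: 0.2304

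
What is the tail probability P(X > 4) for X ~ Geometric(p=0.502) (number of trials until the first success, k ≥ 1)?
0.061506

We have X ~ Geometric(p=0.502) (number of trials until the first success, k ≥ 1).

P(X > 4) = 1 - P(X ≤ 4)
                = 1 - F(4)
                = 1 - 0.938494
                = 0.061506

So there's approximately a 6.2% chance that X exceeds 4.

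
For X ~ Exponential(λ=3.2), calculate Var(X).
0.0977

We have X ~ Exponential(λ=3.2).

For an Exponential distribution with λ=3.2:
Var(X) = 0.0977

The variance measures the spread of the distribution around the mean.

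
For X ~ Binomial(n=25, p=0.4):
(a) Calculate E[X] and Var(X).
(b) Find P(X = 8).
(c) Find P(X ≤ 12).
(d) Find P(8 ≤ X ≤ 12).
(a) E[X] = 10.0000, Var(X) = 6.0000
(b) P(X = 8) = 0.119980
(c) P(X ≤ 12) = 0.846232
(d) P(8 ≤ X ≤ 12) = 0.692680

We have X ~ Binomial(n=25, p=0.4).

(a) Moments:
E[X] = 10.0000
Var(X) = 6.0000
σ = √Var(X) = 2.4495

(b) Point probability using PMF:
P(X = 8) = 0.119980

(c) Cumulative probability using CDF:
P(X ≤ 12) = F(12) = 0.846232

(d) Range probability:
P(8 ≤ X ≤ 12) = P(X ≤ 12) - P(X ≤ 7)
                   = F(12) - F(7)
                   = 0.846232 - 0.153552
                   = 0.692680

This means approximately 69.3% of outcomes fall in the interval [8, 12].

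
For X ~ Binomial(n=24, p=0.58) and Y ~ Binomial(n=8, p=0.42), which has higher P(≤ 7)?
Y has higher probability (P(Y ≤ 7) = 0.9990 > P(X ≤ 7) = 0.0041)

Compute P(≤ 7) for each distribution:

X ~ Binomial(n=24, p=0.58):
P(X ≤ 7) = 0.0041

Y ~ Binomial(n=8, p=0.42):
P(Y ≤ 7) = 0.9990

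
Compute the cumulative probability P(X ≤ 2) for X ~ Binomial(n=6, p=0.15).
0.952661

We have X ~ Binomial(n=6, p=0.15).

The CDF gives us P(X ≤ k).

Using the CDF:
P(X ≤ 2) = 0.952661

This means there's approximately a 95.3% chance that X is at most 2.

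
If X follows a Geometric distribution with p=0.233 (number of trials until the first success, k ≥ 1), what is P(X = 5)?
0.080638

We have X ~ Geometric(p=0.233) (number of trials until the first success, k ≥ 1).

For a Geometric distribution, the PMF gives us the probability of each outcome.

Using the PMF formula:
P(X = 5) = 0.080638

Rounded to 4 decimal places: 0.0806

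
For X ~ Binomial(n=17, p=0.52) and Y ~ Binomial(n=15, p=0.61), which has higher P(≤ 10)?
X has higher probability (P(X ≤ 10) = 0.7890 > P(Y ≤ 10) = 0.7587)

Compute P(≤ 10) for each distribution:

X ~ Binomial(n=17, p=0.52):
P(X ≤ 10) = 0.7890

Y ~ Binomial(n=15, p=0.61):
P(Y ≤ 10) = 0.7587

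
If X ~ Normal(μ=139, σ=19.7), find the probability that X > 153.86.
0.225330

We have X ~ Normal(μ=139, σ=19.7).

P(X > 153.86) = 1 - P(X ≤ 153.86)
                = 1 - F(153.86)
                = 1 - 0.774670
                = 0.225330

So there's approximately a 22.5% chance that X exceeds 153.86.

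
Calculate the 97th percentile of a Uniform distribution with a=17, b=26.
25.7300

We have X ~ Uniform(a=17, b=26).

We want to find x such that P(X ≤ x) = 0.97.

This is the 97th percentile, which means 97% of values fall below this point.

Using the inverse CDF (quantile function):
x = F⁻¹(0.97) = 25.7300

Verification: P(X ≤ 25.7300) = 0.97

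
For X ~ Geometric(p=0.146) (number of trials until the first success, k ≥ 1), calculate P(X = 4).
0.090934

We have X ~ Geometric(p=0.146) (number of trials until the first success, k ≥ 1).

For a Geometric distribution, the PMF gives us the probability of each outcome.

Using the PMF formula:
P(X = 4) = 0.090934

Rounded to 4 decimal places: 0.0909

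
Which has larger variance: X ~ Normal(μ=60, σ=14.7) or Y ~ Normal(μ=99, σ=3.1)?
X has larger variance (216.0900 > 9.6100)

Compute the variance for each distribution:

X ~ Normal(μ=60, σ=14.7):
Var(X) = 216.0900

Y ~ Normal(μ=99, σ=3.1):
Var(Y) = 9.6100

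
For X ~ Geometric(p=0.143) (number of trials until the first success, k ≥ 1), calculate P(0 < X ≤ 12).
0.843047

We have X ~ Geometric(p=0.143) (number of trials until the first success, k ≥ 1).

To find P(0 < X ≤ 12), we use:
P(0 < X ≤ 12) = P(X ≤ 12) - P(X ≤ 0)
                 = F(12) - F(0)
                 = 0.843047 - 0.000000
                 = 0.843047

So there's approximately a 84.3% chance that X falls in this range.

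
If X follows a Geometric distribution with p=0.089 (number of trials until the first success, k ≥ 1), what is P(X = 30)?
0.005962

We have X ~ Geometric(p=0.089) (number of trials until the first success, k ≥ 1).

For a Geometric distribution, the PMF gives us the probability of each outcome.

Using the PMF formula:
P(X = 30) = 0.005962

Rounded to 4 decimal places: 0.0060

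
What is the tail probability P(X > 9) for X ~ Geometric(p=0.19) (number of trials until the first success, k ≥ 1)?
0.150095

We have X ~ Geometric(p=0.19) (number of trials until the first success, k ≥ 1).

P(X > 9) = 1 - P(X ≤ 9)
                = 1 - F(9)
                = 1 - 0.849905
                = 0.150095

So there's approximately a 15.0% chance that X exceeds 9.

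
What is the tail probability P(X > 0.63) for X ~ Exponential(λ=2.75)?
0.176842

We have X ~ Exponential(λ=2.75).

P(X > 0.63) = 1 - P(X ≤ 0.63)
                = 1 - F(0.63)
                = 1 - 0.823158
                = 0.176842

So there's approximately a 17.7% chance that X exceeds 0.63.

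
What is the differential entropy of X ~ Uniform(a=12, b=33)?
3.0445 nats

We have X ~ Uniform(a=12, b=33).

The differential entropy measures the uncertainty or information content of the distribution.

For a Uniform distribution with a=12, b=33:
h(X) = 3.0445 nats

(In bits, this would be 4.3923 bits.)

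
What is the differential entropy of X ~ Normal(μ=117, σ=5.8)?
3.1768 nats

We have X ~ Normal(μ=117, σ=5.8).

The differential entropy measures the uncertainty or information content of the distribution.

For a Normal distribution with μ=117, σ=5.8:
h(X) = 3.1768 nats

(In bits, this would be 4.5831 bits.)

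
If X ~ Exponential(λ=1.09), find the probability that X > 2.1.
0.101368

We have X ~ Exponential(λ=1.09).

P(X > 2.1) = 1 - P(X ≤ 2.1)
                = 1 - F(2.1)
                = 1 - 0.898632
                = 0.101368

So there's approximately a 10.1% chance that X exceeds 2.1.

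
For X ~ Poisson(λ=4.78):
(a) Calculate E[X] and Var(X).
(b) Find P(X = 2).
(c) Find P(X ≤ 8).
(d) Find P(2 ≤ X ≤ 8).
(a) E[X] = 4.7800, Var(X) = 4.7800
(b) P(X = 2) = 0.095918
(c) P(X ≤ 8) = 0.945326
(d) P(2 ≤ X ≤ 8) = 0.896797

We have X ~ Poisson(λ=4.78).

(a) Moments:
E[X] = 4.7800
Var(X) = 4.7800
σ = √Var(X) = 2.1863

(b) Point probability using PMF:
P(X = 2) = 0.095918

(c) Cumulative probability using CDF:
P(X ≤ 8) = F(8) = 0.945326

(d) Range probability:
P(2 ≤ X ≤ 8) = P(X ≤ 8) - P(X ≤ 1)
                   = F(8) - F(1)
                   = 0.945326 - 0.048529
                   = 0.896797

This means approximately 89.7% of outcomes fall in the interval [2, 8].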